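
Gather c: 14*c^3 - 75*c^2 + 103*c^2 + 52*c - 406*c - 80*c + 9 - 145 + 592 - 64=14*c^3 + 28*c^2 - 434*c + 392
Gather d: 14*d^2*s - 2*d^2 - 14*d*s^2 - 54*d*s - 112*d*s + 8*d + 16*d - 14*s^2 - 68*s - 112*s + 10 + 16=d^2*(14*s - 2) + d*(-14*s^2 - 166*s + 24) - 14*s^2 - 180*s + 26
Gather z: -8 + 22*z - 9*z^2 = -9*z^2 + 22*z - 8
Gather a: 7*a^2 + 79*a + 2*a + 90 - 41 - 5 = 7*a^2 + 81*a + 44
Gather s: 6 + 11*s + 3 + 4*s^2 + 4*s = 4*s^2 + 15*s + 9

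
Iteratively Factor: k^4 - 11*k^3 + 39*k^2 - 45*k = (k)*(k^3 - 11*k^2 + 39*k - 45) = k*(k - 5)*(k^2 - 6*k + 9) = k*(k - 5)*(k - 3)*(k - 3)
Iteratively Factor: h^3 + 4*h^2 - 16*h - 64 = (h + 4)*(h^2 - 16) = (h + 4)^2*(h - 4)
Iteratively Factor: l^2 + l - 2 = (l + 2)*(l - 1)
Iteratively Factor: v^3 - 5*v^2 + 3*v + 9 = (v - 3)*(v^2 - 2*v - 3) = (v - 3)*(v + 1)*(v - 3)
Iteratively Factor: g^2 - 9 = (g - 3)*(g + 3)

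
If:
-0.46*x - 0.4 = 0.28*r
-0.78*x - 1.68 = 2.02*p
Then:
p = -0.386138613861386*x - 0.831683168316832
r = -1.64285714285714*x - 1.42857142857143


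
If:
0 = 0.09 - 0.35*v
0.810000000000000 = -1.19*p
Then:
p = -0.68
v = 0.26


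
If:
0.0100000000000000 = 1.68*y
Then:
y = 0.01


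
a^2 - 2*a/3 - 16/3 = (a - 8/3)*(a + 2)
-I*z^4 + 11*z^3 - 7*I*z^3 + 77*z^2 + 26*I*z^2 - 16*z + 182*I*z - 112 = (z + 7)*(z + 2*I)*(z + 8*I)*(-I*z + 1)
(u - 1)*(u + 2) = u^2 + u - 2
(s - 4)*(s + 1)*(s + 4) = s^3 + s^2 - 16*s - 16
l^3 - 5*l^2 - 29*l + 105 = (l - 7)*(l - 3)*(l + 5)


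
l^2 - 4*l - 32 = (l - 8)*(l + 4)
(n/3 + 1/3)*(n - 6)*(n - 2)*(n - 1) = n^4/3 - 8*n^3/3 + 11*n^2/3 + 8*n/3 - 4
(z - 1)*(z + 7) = z^2 + 6*z - 7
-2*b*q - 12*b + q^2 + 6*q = (-2*b + q)*(q + 6)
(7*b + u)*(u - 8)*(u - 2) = 7*b*u^2 - 70*b*u + 112*b + u^3 - 10*u^2 + 16*u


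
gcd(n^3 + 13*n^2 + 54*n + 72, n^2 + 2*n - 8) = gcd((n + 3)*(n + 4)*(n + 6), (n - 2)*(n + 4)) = n + 4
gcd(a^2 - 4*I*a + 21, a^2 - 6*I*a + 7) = a - 7*I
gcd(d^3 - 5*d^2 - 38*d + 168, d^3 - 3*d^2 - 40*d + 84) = d^2 - d - 42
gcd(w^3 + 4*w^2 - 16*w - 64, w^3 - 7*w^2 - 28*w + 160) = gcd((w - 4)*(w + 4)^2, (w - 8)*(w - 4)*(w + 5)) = w - 4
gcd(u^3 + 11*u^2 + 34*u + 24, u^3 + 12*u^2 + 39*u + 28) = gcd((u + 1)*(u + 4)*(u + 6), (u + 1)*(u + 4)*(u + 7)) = u^2 + 5*u + 4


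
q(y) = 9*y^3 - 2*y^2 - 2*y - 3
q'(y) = 27*y^2 - 4*y - 2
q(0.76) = -1.72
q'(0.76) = 10.56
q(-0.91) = -9.62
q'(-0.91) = 24.00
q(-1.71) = -50.43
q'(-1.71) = 83.79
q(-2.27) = -114.04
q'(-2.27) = 146.21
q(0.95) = 1.01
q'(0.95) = 18.57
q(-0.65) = -5.02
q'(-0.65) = 12.01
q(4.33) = 681.49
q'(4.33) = 486.90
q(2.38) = 102.24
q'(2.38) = 141.42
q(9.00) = 6378.00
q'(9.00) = 2149.00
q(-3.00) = -258.00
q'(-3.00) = 253.00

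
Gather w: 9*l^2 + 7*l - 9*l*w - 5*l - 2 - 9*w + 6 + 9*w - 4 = 9*l^2 - 9*l*w + 2*l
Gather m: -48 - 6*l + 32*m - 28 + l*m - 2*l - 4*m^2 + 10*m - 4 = -8*l - 4*m^2 + m*(l + 42) - 80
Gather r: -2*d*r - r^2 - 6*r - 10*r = -r^2 + r*(-2*d - 16)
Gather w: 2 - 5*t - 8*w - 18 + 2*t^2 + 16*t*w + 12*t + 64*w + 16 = 2*t^2 + 7*t + w*(16*t + 56)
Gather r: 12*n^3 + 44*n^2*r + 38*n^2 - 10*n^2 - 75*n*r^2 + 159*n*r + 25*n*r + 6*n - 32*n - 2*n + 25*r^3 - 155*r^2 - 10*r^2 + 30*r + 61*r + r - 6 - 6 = 12*n^3 + 28*n^2 - 28*n + 25*r^3 + r^2*(-75*n - 165) + r*(44*n^2 + 184*n + 92) - 12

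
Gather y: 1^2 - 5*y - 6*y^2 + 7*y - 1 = -6*y^2 + 2*y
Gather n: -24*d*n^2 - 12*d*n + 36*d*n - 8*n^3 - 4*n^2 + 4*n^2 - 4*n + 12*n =-24*d*n^2 - 8*n^3 + n*(24*d + 8)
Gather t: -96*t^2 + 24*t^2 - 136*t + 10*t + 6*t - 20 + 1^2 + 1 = -72*t^2 - 120*t - 18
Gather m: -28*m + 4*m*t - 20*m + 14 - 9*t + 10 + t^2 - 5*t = m*(4*t - 48) + t^2 - 14*t + 24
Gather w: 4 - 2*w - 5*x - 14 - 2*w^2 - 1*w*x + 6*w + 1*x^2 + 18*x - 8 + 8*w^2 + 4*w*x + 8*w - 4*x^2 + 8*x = 6*w^2 + w*(3*x + 12) - 3*x^2 + 21*x - 18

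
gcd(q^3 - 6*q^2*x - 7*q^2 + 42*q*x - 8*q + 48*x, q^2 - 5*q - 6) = q + 1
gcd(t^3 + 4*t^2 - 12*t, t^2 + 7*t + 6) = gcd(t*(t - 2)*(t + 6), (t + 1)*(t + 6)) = t + 6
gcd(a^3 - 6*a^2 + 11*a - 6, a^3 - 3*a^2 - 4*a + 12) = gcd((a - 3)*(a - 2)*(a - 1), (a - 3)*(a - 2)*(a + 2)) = a^2 - 5*a + 6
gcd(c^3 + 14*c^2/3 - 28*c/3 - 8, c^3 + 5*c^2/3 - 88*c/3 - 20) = c^2 + 20*c/3 + 4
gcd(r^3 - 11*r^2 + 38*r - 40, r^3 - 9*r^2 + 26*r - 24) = r^2 - 6*r + 8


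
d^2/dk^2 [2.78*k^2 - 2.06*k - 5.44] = 5.56000000000000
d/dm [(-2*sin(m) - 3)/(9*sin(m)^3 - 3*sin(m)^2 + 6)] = (12*sin(m)^3 + 25*sin(m)^2 - 6*sin(m) - 4)*cos(m)/(3*(3*sin(m)^3 - sin(m)^2 + 2)^2)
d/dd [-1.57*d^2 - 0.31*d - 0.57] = -3.14*d - 0.31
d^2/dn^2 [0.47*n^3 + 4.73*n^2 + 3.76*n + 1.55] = 2.82*n + 9.46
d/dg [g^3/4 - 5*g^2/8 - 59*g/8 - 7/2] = 3*g^2/4 - 5*g/4 - 59/8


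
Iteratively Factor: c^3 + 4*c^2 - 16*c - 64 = (c + 4)*(c^2 - 16) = (c + 4)^2*(c - 4)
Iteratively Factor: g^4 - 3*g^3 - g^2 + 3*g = (g)*(g^3 - 3*g^2 - g + 3) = g*(g - 1)*(g^2 - 2*g - 3) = g*(g - 3)*(g - 1)*(g + 1)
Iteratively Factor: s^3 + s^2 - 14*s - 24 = (s - 4)*(s^2 + 5*s + 6) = (s - 4)*(s + 3)*(s + 2)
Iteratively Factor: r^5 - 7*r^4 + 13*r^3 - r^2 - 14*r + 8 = (r - 2)*(r^4 - 5*r^3 + 3*r^2 + 5*r - 4) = (r - 2)*(r - 1)*(r^3 - 4*r^2 - r + 4) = (r - 2)*(r - 1)^2*(r^2 - 3*r - 4) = (r - 2)*(r - 1)^2*(r + 1)*(r - 4)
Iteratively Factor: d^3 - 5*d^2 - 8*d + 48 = (d - 4)*(d^2 - d - 12) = (d - 4)*(d + 3)*(d - 4)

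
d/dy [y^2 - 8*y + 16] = 2*y - 8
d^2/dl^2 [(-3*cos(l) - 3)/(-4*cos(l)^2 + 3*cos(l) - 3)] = 3*(36*(1 - cos(2*l))^2*cos(l) + 19*(1 - cos(2*l))^2 + 49*cos(l) + 13*cos(2*l) - 3*cos(3*l) - 8*cos(5*l) - 75)/(3*cos(l) - 2*cos(2*l) - 5)^3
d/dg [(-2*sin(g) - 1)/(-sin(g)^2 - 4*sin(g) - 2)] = -2*(sin(g) + 1)*sin(g)*cos(g)/(sin(g)^2 + 4*sin(g) + 2)^2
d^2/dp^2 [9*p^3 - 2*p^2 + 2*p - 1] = 54*p - 4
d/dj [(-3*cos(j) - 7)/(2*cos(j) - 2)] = -5*sin(j)/(cos(j) - 1)^2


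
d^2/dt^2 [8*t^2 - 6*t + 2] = 16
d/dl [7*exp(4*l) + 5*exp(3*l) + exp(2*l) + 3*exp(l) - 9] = (28*exp(3*l) + 15*exp(2*l) + 2*exp(l) + 3)*exp(l)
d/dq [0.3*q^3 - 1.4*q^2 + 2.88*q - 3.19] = 0.9*q^2 - 2.8*q + 2.88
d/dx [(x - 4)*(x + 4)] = 2*x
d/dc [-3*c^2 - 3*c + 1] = -6*c - 3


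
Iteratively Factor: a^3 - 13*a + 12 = (a - 3)*(a^2 + 3*a - 4) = (a - 3)*(a - 1)*(a + 4)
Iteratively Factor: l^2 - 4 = (l - 2)*(l + 2)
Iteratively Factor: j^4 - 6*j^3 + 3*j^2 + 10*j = (j - 2)*(j^3 - 4*j^2 - 5*j) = (j - 5)*(j - 2)*(j^2 + j) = j*(j - 5)*(j - 2)*(j + 1)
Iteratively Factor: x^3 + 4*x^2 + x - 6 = (x - 1)*(x^2 + 5*x + 6) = (x - 1)*(x + 2)*(x + 3)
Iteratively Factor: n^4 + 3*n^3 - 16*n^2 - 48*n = (n + 3)*(n^3 - 16*n) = (n + 3)*(n + 4)*(n^2 - 4*n) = n*(n + 3)*(n + 4)*(n - 4)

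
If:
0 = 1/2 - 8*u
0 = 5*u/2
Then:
No Solution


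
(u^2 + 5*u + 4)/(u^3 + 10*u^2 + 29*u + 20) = 1/(u + 5)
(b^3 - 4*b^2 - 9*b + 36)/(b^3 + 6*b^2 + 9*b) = (b^2 - 7*b + 12)/(b*(b + 3))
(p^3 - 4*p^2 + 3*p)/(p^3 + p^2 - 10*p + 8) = p*(p - 3)/(p^2 + 2*p - 8)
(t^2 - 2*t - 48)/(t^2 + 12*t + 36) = (t - 8)/(t + 6)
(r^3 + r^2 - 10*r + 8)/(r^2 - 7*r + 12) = (r^3 + r^2 - 10*r + 8)/(r^2 - 7*r + 12)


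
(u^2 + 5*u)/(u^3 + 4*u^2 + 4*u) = (u + 5)/(u^2 + 4*u + 4)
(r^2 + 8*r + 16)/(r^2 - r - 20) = (r + 4)/(r - 5)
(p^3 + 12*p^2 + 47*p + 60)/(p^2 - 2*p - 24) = (p^2 + 8*p + 15)/(p - 6)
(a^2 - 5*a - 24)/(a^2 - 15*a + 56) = (a + 3)/(a - 7)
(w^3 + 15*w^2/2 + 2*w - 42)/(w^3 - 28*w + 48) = (w + 7/2)/(w - 4)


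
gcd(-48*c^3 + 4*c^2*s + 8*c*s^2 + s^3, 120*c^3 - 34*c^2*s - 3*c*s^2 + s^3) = 6*c + s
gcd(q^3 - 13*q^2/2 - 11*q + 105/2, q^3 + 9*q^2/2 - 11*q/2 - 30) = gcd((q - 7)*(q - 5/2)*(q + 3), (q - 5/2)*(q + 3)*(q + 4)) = q^2 + q/2 - 15/2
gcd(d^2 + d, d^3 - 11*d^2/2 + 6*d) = d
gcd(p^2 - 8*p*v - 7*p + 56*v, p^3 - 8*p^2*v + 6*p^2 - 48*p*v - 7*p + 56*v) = p - 8*v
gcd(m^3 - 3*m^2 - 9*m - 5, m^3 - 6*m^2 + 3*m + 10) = m^2 - 4*m - 5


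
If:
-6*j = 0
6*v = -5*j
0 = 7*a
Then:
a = 0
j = 0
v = 0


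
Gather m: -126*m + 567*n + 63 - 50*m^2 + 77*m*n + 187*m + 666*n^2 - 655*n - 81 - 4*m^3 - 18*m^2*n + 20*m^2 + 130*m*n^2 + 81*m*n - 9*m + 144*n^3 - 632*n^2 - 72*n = -4*m^3 + m^2*(-18*n - 30) + m*(130*n^2 + 158*n + 52) + 144*n^3 + 34*n^2 - 160*n - 18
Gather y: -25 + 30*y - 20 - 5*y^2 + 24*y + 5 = -5*y^2 + 54*y - 40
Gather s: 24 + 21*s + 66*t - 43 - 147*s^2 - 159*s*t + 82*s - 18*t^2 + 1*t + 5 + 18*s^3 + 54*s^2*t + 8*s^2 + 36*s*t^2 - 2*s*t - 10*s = 18*s^3 + s^2*(54*t - 139) + s*(36*t^2 - 161*t + 93) - 18*t^2 + 67*t - 14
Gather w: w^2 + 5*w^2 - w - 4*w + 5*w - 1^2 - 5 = 6*w^2 - 6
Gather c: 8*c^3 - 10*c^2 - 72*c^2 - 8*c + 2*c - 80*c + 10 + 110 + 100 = 8*c^3 - 82*c^2 - 86*c + 220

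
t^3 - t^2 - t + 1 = (t - 1)^2*(t + 1)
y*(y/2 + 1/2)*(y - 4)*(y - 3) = y^4/2 - 3*y^3 + 5*y^2/2 + 6*y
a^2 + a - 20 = (a - 4)*(a + 5)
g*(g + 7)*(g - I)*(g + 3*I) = g^4 + 7*g^3 + 2*I*g^3 + 3*g^2 + 14*I*g^2 + 21*g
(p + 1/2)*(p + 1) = p^2 + 3*p/2 + 1/2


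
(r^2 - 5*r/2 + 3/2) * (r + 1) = r^3 - 3*r^2/2 - r + 3/2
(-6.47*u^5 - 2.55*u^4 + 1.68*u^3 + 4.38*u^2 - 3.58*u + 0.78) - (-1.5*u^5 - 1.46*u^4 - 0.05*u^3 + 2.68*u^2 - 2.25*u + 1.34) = -4.97*u^5 - 1.09*u^4 + 1.73*u^3 + 1.7*u^2 - 1.33*u - 0.56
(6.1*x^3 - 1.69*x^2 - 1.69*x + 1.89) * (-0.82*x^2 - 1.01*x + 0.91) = -5.002*x^5 - 4.7752*x^4 + 8.6437*x^3 - 1.3808*x^2 - 3.4468*x + 1.7199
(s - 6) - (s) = -6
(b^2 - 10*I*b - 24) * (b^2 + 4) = b^4 - 10*I*b^3 - 20*b^2 - 40*I*b - 96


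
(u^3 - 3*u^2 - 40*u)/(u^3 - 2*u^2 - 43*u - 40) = u/(u + 1)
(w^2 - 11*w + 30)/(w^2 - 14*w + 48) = (w - 5)/(w - 8)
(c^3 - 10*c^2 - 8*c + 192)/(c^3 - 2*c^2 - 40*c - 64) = (c - 6)/(c + 2)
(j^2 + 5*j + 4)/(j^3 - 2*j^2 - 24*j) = (j + 1)/(j*(j - 6))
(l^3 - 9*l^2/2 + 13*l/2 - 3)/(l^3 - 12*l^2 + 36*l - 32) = (2*l^2 - 5*l + 3)/(2*(l^2 - 10*l + 16))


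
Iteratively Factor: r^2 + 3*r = (r)*(r + 3)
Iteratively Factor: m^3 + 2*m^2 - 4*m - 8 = (m - 2)*(m^2 + 4*m + 4) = (m - 2)*(m + 2)*(m + 2)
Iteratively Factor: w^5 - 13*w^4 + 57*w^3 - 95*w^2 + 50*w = (w - 2)*(w^4 - 11*w^3 + 35*w^2 - 25*w) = (w - 2)*(w - 1)*(w^3 - 10*w^2 + 25*w) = (w - 5)*(w - 2)*(w - 1)*(w^2 - 5*w) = (w - 5)^2*(w - 2)*(w - 1)*(w)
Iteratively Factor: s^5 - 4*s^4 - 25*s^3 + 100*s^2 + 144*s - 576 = (s + 4)*(s^4 - 8*s^3 + 7*s^2 + 72*s - 144) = (s - 3)*(s + 4)*(s^3 - 5*s^2 - 8*s + 48) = (s - 4)*(s - 3)*(s + 4)*(s^2 - s - 12) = (s - 4)*(s - 3)*(s + 3)*(s + 4)*(s - 4)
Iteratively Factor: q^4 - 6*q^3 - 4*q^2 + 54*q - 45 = (q - 5)*(q^3 - q^2 - 9*q + 9) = (q - 5)*(q - 1)*(q^2 - 9) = (q - 5)*(q - 1)*(q + 3)*(q - 3)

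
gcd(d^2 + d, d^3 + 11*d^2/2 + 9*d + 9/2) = d + 1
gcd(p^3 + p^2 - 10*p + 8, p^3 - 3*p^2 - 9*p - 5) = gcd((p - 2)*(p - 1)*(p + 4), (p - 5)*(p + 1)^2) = 1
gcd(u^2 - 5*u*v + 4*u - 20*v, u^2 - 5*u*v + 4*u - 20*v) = u^2 - 5*u*v + 4*u - 20*v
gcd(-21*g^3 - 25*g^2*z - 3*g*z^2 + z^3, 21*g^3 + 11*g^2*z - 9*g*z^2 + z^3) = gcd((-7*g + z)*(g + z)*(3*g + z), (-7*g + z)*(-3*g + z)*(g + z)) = -7*g^2 - 6*g*z + z^2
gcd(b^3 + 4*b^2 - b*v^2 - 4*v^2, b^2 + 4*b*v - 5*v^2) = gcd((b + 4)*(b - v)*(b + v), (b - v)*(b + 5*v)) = -b + v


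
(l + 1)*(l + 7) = l^2 + 8*l + 7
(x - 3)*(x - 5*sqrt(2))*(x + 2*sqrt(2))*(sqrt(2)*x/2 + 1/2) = sqrt(2)*x^4/2 - 5*x^3/2 - 3*sqrt(2)*x^3/2 - 23*sqrt(2)*x^2/2 + 15*x^2/2 - 10*x + 69*sqrt(2)*x/2 + 30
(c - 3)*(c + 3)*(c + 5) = c^3 + 5*c^2 - 9*c - 45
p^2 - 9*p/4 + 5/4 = (p - 5/4)*(p - 1)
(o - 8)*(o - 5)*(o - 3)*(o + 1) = o^4 - 15*o^3 + 63*o^2 - 41*o - 120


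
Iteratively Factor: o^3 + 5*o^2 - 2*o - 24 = (o + 4)*(o^2 + o - 6) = (o + 3)*(o + 4)*(o - 2)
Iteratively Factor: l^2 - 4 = (l - 2)*(l + 2)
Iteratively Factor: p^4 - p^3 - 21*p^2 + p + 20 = (p - 1)*(p^3 - 21*p - 20) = (p - 1)*(p + 1)*(p^2 - p - 20) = (p - 1)*(p + 1)*(p + 4)*(p - 5)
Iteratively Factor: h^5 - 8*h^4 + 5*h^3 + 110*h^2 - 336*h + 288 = (h - 2)*(h^4 - 6*h^3 - 7*h^2 + 96*h - 144) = (h - 2)*(h + 4)*(h^3 - 10*h^2 + 33*h - 36) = (h - 3)*(h - 2)*(h + 4)*(h^2 - 7*h + 12) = (h - 3)^2*(h - 2)*(h + 4)*(h - 4)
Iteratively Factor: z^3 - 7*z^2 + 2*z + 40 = (z - 5)*(z^2 - 2*z - 8) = (z - 5)*(z - 4)*(z + 2)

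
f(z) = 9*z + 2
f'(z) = 9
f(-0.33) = -0.97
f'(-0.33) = 9.00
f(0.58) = 7.22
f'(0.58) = 9.00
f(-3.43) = -28.87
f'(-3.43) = 9.00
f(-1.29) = -9.61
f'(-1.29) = 9.00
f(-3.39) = -28.51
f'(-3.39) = 9.00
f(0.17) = 3.53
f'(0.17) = 9.00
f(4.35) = 41.15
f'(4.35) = 9.00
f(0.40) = 5.60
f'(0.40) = 9.00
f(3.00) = 29.00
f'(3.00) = 9.00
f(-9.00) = -79.00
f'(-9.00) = 9.00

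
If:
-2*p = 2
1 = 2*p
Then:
No Solution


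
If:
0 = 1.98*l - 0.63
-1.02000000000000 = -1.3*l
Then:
No Solution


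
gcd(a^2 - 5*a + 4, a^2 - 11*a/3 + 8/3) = a - 1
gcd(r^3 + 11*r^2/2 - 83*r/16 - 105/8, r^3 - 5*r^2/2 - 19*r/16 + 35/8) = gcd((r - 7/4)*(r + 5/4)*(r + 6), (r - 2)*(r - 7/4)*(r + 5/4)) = r^2 - r/2 - 35/16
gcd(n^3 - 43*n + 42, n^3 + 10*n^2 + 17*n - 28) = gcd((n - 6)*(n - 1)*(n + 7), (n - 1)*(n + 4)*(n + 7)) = n^2 + 6*n - 7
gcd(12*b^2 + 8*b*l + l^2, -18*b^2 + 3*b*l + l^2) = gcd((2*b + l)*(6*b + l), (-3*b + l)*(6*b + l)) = 6*b + l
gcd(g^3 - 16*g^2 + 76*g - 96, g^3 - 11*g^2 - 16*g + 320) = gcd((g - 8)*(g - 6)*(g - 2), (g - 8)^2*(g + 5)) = g - 8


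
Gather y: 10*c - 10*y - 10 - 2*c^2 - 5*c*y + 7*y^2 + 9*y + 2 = -2*c^2 + 10*c + 7*y^2 + y*(-5*c - 1) - 8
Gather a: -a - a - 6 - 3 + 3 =-2*a - 6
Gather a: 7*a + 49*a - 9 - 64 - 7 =56*a - 80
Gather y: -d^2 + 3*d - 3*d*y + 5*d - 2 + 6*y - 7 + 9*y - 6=-d^2 + 8*d + y*(15 - 3*d) - 15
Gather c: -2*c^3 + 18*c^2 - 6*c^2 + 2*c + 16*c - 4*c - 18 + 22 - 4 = -2*c^3 + 12*c^2 + 14*c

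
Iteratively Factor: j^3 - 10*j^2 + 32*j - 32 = (j - 2)*(j^2 - 8*j + 16) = (j - 4)*(j - 2)*(j - 4)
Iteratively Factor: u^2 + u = (u + 1)*(u)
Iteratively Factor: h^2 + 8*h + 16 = (h + 4)*(h + 4)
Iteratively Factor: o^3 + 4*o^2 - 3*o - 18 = (o + 3)*(o^2 + o - 6) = (o - 2)*(o + 3)*(o + 3)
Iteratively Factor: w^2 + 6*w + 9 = (w + 3)*(w + 3)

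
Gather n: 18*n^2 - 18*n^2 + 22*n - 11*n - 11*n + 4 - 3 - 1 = 0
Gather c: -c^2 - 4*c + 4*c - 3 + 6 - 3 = -c^2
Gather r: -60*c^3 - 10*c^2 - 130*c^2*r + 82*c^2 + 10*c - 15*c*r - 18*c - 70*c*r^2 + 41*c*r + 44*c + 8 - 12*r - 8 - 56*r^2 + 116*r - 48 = -60*c^3 + 72*c^2 + 36*c + r^2*(-70*c - 56) + r*(-130*c^2 + 26*c + 104) - 48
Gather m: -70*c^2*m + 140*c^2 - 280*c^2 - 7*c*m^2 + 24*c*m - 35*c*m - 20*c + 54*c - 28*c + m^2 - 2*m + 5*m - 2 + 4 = -140*c^2 + 6*c + m^2*(1 - 7*c) + m*(-70*c^2 - 11*c + 3) + 2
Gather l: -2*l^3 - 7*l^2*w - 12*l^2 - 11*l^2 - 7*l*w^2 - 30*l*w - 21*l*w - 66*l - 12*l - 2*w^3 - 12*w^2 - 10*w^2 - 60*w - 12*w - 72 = -2*l^3 + l^2*(-7*w - 23) + l*(-7*w^2 - 51*w - 78) - 2*w^3 - 22*w^2 - 72*w - 72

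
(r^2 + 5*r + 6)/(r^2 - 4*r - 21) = (r + 2)/(r - 7)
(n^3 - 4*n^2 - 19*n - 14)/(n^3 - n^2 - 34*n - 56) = (n + 1)/(n + 4)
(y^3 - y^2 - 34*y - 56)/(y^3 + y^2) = (y^3 - y^2 - 34*y - 56)/(y^2*(y + 1))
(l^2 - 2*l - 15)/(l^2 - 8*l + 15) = (l + 3)/(l - 3)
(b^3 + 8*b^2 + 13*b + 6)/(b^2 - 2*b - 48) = (b^2 + 2*b + 1)/(b - 8)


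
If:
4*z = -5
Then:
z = -5/4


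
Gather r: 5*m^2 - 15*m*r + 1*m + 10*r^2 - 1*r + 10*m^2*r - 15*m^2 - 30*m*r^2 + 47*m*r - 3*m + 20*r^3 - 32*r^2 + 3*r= -10*m^2 - 2*m + 20*r^3 + r^2*(-30*m - 22) + r*(10*m^2 + 32*m + 2)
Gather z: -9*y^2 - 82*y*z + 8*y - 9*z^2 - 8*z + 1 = -9*y^2 + 8*y - 9*z^2 + z*(-82*y - 8) + 1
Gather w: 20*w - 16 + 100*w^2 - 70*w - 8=100*w^2 - 50*w - 24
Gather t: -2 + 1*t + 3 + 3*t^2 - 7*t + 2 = 3*t^2 - 6*t + 3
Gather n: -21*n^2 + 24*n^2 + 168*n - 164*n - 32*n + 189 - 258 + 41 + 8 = 3*n^2 - 28*n - 20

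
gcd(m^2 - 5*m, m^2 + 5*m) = m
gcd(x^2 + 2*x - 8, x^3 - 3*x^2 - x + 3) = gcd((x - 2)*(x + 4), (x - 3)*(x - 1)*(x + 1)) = 1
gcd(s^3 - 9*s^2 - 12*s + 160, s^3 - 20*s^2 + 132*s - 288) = s - 8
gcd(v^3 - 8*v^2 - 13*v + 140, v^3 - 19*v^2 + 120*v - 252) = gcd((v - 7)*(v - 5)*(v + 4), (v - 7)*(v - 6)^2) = v - 7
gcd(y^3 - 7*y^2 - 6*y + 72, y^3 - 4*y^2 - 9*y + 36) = y^2 - y - 12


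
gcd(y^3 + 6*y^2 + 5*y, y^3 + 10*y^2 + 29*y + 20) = y^2 + 6*y + 5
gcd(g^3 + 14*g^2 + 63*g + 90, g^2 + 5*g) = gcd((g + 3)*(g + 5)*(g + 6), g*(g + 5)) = g + 5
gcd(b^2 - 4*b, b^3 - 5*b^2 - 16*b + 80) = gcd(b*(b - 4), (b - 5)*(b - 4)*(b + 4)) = b - 4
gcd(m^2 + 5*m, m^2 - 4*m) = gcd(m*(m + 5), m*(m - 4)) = m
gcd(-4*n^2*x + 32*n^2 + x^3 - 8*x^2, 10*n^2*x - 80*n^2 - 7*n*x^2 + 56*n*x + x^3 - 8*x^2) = -2*n*x + 16*n + x^2 - 8*x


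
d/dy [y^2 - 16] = 2*y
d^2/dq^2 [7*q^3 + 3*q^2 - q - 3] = 42*q + 6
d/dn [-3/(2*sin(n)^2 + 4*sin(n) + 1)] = 12*(sin(n) + 1)*cos(n)/(4*sin(n) - cos(2*n) + 2)^2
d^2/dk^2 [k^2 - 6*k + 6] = 2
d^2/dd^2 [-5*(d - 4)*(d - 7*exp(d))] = 35*d*exp(d) - 70*exp(d) - 10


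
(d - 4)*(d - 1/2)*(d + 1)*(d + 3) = d^4 - d^3/2 - 13*d^2 - 11*d/2 + 6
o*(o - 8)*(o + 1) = o^3 - 7*o^2 - 8*o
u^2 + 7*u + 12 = (u + 3)*(u + 4)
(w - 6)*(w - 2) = w^2 - 8*w + 12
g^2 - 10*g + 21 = (g - 7)*(g - 3)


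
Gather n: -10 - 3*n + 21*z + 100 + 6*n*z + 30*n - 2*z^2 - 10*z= n*(6*z + 27) - 2*z^2 + 11*z + 90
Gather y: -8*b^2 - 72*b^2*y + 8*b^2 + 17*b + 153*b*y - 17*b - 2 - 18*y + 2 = y*(-72*b^2 + 153*b - 18)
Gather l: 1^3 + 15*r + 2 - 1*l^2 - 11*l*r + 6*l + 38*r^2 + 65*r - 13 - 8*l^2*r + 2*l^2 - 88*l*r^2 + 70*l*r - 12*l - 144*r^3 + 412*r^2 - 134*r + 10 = l^2*(1 - 8*r) + l*(-88*r^2 + 59*r - 6) - 144*r^3 + 450*r^2 - 54*r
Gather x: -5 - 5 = -10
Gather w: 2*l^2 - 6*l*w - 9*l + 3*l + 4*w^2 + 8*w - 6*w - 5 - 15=2*l^2 - 6*l + 4*w^2 + w*(2 - 6*l) - 20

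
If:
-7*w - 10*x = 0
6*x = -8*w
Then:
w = 0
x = 0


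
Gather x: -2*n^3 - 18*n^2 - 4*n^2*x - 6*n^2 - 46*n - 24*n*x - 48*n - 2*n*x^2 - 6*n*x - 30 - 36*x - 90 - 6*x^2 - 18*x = -2*n^3 - 24*n^2 - 94*n + x^2*(-2*n - 6) + x*(-4*n^2 - 30*n - 54) - 120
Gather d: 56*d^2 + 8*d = 56*d^2 + 8*d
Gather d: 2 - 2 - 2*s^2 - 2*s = -2*s^2 - 2*s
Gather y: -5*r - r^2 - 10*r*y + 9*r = -r^2 - 10*r*y + 4*r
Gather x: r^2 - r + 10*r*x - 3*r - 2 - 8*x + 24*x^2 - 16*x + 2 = r^2 - 4*r + 24*x^2 + x*(10*r - 24)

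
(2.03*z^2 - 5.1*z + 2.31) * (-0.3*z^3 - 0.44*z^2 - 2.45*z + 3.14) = -0.609*z^5 + 0.6368*z^4 - 3.4225*z^3 + 17.8528*z^2 - 21.6735*z + 7.2534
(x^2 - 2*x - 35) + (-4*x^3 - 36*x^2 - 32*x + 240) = -4*x^3 - 35*x^2 - 34*x + 205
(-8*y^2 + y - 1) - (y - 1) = -8*y^2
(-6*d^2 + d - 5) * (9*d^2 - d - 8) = -54*d^4 + 15*d^3 + 2*d^2 - 3*d + 40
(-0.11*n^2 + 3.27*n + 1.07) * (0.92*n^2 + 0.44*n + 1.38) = -0.1012*n^4 + 2.96*n^3 + 2.2714*n^2 + 4.9834*n + 1.4766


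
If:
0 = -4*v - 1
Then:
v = -1/4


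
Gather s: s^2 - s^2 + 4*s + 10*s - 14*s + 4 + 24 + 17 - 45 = 0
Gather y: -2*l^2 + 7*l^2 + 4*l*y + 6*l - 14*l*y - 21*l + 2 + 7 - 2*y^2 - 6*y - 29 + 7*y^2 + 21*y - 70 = 5*l^2 - 15*l + 5*y^2 + y*(15 - 10*l) - 90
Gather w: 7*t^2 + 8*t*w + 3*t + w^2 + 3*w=7*t^2 + 3*t + w^2 + w*(8*t + 3)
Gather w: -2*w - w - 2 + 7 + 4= 9 - 3*w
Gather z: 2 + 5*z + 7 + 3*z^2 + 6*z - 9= 3*z^2 + 11*z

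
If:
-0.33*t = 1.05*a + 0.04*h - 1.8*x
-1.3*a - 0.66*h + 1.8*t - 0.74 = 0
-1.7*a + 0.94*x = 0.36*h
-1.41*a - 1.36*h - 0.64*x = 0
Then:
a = 0.12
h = -0.19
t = 0.43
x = 0.14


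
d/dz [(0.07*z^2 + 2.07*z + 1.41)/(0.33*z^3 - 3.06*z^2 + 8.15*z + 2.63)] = (-0.0231*z^4 - 1.3662*z^3 + 5.5088*z^2 + 8.9974*z - 6.0474)/(0.1089*z^6 - 2.0196*z^5 + 14.7426*z^4 - 48.1422*z^3 + 50.3269*z^2 + 42.869*z + 6.9169)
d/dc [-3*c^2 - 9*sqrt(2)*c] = -6*c - 9*sqrt(2)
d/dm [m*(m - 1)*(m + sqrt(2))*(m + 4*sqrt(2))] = 4*m^3 - 3*m^2 + 15*sqrt(2)*m^2 - 10*sqrt(2)*m + 16*m - 8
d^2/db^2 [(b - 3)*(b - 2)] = 2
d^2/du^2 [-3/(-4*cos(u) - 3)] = 12*(4*sin(u)^2 + 3*cos(u) + 4)/(4*cos(u) + 3)^3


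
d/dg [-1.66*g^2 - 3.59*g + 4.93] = -3.32*g - 3.59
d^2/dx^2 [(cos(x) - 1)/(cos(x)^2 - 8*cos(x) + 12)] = (-9*(1 - cos(2*x))^2*cos(x)/4 - (1 - cos(2*x))^2 - 34*cos(x) - 47*cos(2*x) + 21*cos(3*x)/2 + cos(5*x)/2 + 45)/((cos(x) - 6)^3*(cos(x) - 2)^3)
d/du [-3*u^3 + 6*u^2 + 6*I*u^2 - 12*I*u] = -9*u^2 + 12*u*(1 + I) - 12*I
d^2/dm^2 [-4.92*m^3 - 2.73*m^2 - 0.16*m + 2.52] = -29.52*m - 5.46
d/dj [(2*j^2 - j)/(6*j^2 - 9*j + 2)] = 2*(-6*j^2 + 4*j - 1)/(36*j^4 - 108*j^3 + 105*j^2 - 36*j + 4)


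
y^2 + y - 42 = (y - 6)*(y + 7)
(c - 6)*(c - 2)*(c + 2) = c^3 - 6*c^2 - 4*c + 24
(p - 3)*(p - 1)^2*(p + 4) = p^4 - p^3 - 13*p^2 + 25*p - 12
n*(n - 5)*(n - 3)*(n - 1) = n^4 - 9*n^3 + 23*n^2 - 15*n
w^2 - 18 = (w - 3*sqrt(2))*(w + 3*sqrt(2))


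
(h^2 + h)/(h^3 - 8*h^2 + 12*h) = (h + 1)/(h^2 - 8*h + 12)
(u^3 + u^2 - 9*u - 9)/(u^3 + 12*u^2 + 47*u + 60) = (u^2 - 2*u - 3)/(u^2 + 9*u + 20)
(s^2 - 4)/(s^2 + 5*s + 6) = (s - 2)/(s + 3)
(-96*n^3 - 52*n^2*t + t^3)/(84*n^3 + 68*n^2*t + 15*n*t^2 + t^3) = (-8*n + t)/(7*n + t)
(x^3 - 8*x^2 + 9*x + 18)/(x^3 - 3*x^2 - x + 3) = (x - 6)/(x - 1)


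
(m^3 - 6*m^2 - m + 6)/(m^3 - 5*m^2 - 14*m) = (-m^3 + 6*m^2 + m - 6)/(m*(-m^2 + 5*m + 14))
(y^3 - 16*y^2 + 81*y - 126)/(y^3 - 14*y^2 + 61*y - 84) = (y - 6)/(y - 4)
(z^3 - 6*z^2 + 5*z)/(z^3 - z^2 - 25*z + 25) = z/(z + 5)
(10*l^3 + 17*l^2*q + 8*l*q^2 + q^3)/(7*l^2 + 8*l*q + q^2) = (10*l^2 + 7*l*q + q^2)/(7*l + q)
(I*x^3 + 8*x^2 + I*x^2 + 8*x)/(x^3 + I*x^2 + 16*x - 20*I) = x*(I*x^2 + x*(8 + I) + 8)/(x^3 + I*x^2 + 16*x - 20*I)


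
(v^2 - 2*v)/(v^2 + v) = (v - 2)/(v + 1)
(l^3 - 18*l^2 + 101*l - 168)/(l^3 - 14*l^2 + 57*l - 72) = (l - 7)/(l - 3)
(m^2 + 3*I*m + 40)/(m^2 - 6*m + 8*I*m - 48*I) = (m - 5*I)/(m - 6)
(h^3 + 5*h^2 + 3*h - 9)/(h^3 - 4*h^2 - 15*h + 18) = (h + 3)/(h - 6)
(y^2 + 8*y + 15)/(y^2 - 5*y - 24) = (y + 5)/(y - 8)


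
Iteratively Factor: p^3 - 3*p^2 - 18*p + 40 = (p - 5)*(p^2 + 2*p - 8) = (p - 5)*(p - 2)*(p + 4)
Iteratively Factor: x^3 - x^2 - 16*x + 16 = (x + 4)*(x^2 - 5*x + 4) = (x - 4)*(x + 4)*(x - 1)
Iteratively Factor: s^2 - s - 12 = (s - 4)*(s + 3)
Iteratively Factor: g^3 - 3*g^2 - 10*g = (g + 2)*(g^2 - 5*g) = (g - 5)*(g + 2)*(g)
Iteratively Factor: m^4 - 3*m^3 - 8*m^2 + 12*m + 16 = (m - 4)*(m^3 + m^2 - 4*m - 4) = (m - 4)*(m + 1)*(m^2 - 4) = (m - 4)*(m - 2)*(m + 1)*(m + 2)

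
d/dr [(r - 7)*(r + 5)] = 2*r - 2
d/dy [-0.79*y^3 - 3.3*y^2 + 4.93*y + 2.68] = -2.37*y^2 - 6.6*y + 4.93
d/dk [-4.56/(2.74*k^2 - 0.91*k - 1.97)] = (24.9888*k - 4.1496)/(-2.74*k^2 + 0.91*k + 1.97)^2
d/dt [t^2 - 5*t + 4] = 2*t - 5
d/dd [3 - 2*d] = -2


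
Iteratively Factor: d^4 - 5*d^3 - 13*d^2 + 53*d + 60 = (d + 1)*(d^3 - 6*d^2 - 7*d + 60) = (d + 1)*(d + 3)*(d^2 - 9*d + 20) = (d - 4)*(d + 1)*(d + 3)*(d - 5)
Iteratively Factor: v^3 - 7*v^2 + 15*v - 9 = (v - 3)*(v^2 - 4*v + 3) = (v - 3)*(v - 1)*(v - 3)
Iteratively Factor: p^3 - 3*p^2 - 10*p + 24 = (p + 3)*(p^2 - 6*p + 8) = (p - 4)*(p + 3)*(p - 2)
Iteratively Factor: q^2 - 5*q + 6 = (q - 3)*(q - 2)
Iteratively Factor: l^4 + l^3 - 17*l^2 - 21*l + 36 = (l - 4)*(l^3 + 5*l^2 + 3*l - 9) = (l - 4)*(l + 3)*(l^2 + 2*l - 3) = (l - 4)*(l - 1)*(l + 3)*(l + 3)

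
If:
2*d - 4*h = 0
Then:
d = 2*h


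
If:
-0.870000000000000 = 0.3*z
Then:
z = -2.90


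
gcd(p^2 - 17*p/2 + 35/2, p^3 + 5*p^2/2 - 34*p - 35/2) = p - 5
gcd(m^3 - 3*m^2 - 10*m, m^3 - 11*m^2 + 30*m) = m^2 - 5*m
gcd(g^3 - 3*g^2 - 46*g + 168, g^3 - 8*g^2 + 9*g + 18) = g - 6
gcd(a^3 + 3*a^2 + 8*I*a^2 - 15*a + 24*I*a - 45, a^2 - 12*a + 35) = 1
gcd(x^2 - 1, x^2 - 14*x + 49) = 1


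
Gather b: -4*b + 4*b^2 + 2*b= 4*b^2 - 2*b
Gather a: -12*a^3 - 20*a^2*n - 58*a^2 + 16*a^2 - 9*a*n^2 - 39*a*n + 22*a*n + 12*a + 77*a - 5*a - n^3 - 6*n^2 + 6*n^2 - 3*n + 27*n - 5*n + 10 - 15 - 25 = -12*a^3 + a^2*(-20*n - 42) + a*(-9*n^2 - 17*n + 84) - n^3 + 19*n - 30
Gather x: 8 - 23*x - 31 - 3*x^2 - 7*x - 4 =-3*x^2 - 30*x - 27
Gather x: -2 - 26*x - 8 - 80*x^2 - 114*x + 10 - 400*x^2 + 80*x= -480*x^2 - 60*x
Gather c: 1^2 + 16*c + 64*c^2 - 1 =64*c^2 + 16*c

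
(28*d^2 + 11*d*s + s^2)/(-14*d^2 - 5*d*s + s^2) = (28*d^2 + 11*d*s + s^2)/(-14*d^2 - 5*d*s + s^2)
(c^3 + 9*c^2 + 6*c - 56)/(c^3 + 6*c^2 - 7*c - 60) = (c^2 + 5*c - 14)/(c^2 + 2*c - 15)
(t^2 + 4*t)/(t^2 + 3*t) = (t + 4)/(t + 3)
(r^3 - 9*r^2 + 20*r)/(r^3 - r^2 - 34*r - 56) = r*(-r^2 + 9*r - 20)/(-r^3 + r^2 + 34*r + 56)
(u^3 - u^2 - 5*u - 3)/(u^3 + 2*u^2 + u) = (u - 3)/u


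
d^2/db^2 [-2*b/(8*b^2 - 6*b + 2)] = 2*(-b*(8*b - 3)^2 + 3*(4*b - 1)*(4*b^2 - 3*b + 1))/(4*b^2 - 3*b + 1)^3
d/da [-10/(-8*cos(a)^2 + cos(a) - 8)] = 10*(16*cos(a) - 1)*sin(a)/(8*sin(a)^2 + cos(a) - 16)^2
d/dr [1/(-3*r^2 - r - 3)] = (6*r + 1)/(3*r^2 + r + 3)^2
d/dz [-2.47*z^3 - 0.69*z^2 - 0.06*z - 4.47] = -7.41*z^2 - 1.38*z - 0.06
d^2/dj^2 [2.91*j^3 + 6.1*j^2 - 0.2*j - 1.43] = 17.46*j + 12.2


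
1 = 1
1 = 1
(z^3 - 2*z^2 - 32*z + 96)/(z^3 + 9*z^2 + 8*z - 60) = (z^2 - 8*z + 16)/(z^2 + 3*z - 10)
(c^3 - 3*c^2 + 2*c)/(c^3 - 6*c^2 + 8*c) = (c - 1)/(c - 4)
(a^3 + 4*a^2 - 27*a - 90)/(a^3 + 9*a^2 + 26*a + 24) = (a^2 + a - 30)/(a^2 + 6*a + 8)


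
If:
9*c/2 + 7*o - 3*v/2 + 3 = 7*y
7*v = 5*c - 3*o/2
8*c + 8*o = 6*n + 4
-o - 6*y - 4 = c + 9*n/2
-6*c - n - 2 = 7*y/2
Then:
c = -7753/27627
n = -30926/27627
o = -1628/27627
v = -5189/27627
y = 6340/27627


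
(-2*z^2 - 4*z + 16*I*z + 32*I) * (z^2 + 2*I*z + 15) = -2*z^4 - 4*z^3 + 12*I*z^3 - 62*z^2 + 24*I*z^2 - 124*z + 240*I*z + 480*I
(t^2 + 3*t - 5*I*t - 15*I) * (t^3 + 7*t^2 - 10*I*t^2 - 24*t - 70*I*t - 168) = t^5 + 10*t^4 - 15*I*t^4 - 53*t^3 - 150*I*t^3 - 740*t^2 - 195*I*t^2 - 1554*t + 1200*I*t + 2520*I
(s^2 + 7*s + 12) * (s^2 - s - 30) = s^4 + 6*s^3 - 25*s^2 - 222*s - 360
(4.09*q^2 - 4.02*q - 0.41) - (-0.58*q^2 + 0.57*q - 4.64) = 4.67*q^2 - 4.59*q + 4.23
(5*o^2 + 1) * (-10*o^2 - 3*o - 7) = -50*o^4 - 15*o^3 - 45*o^2 - 3*o - 7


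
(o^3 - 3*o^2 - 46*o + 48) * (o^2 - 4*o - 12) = o^5 - 7*o^4 - 46*o^3 + 268*o^2 + 360*o - 576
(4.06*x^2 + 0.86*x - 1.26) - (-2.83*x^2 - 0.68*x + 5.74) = 6.89*x^2 + 1.54*x - 7.0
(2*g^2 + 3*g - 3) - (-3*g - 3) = 2*g^2 + 6*g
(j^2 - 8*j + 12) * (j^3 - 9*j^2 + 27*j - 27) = j^5 - 17*j^4 + 111*j^3 - 351*j^2 + 540*j - 324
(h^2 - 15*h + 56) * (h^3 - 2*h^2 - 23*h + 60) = h^5 - 17*h^4 + 63*h^3 + 293*h^2 - 2188*h + 3360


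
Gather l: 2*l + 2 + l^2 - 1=l^2 + 2*l + 1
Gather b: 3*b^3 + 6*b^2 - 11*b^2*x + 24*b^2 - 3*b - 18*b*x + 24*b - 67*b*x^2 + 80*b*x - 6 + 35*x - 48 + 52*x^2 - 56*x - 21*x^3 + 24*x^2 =3*b^3 + b^2*(30 - 11*x) + b*(-67*x^2 + 62*x + 21) - 21*x^3 + 76*x^2 - 21*x - 54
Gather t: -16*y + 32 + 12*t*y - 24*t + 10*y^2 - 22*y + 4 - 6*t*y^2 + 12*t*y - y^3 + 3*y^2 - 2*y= t*(-6*y^2 + 24*y - 24) - y^3 + 13*y^2 - 40*y + 36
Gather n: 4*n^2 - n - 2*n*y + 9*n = 4*n^2 + n*(8 - 2*y)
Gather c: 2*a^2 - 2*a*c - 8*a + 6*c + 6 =2*a^2 - 8*a + c*(6 - 2*a) + 6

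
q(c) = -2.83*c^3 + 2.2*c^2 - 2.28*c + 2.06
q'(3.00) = -65.49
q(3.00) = -61.39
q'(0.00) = -2.28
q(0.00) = 2.06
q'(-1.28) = -21.82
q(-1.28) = 14.52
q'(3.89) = -113.64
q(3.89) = -140.10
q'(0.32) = -1.74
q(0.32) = 1.46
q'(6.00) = -281.52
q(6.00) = -543.70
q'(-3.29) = -108.65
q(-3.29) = 134.15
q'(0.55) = -2.43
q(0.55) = 1.00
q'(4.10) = -126.96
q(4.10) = -165.35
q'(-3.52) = -122.96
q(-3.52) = 160.77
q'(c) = -8.49*c^2 + 4.4*c - 2.28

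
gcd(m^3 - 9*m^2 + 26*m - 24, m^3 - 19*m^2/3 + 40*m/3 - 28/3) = m - 2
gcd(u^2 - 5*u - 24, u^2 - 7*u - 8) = u - 8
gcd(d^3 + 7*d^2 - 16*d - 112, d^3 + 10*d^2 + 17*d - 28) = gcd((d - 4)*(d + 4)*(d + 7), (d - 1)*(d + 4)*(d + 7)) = d^2 + 11*d + 28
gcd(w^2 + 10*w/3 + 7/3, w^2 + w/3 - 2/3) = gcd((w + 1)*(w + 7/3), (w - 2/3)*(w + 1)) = w + 1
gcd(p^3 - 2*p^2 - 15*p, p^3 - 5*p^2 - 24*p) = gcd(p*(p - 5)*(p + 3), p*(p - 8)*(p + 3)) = p^2 + 3*p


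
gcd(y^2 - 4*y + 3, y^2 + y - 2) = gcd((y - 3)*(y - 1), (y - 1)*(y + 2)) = y - 1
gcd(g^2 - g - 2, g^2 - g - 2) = g^2 - g - 2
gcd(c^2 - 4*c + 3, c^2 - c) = c - 1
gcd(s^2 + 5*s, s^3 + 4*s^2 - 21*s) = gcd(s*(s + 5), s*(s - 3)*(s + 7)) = s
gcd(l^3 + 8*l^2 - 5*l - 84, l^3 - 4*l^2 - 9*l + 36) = l - 3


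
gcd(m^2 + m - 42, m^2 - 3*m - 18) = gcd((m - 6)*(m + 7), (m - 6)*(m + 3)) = m - 6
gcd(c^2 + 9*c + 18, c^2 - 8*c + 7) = 1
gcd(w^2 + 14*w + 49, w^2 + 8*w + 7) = w + 7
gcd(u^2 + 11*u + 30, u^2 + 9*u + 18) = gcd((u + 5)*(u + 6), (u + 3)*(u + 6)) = u + 6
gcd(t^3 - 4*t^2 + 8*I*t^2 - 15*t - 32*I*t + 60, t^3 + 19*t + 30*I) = t + 3*I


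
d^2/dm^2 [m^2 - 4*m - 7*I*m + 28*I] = 2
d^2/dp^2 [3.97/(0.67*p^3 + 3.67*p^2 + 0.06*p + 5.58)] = (-(15.9594*p + 29.1398)*(0.67*p^3 + 3.67*p^2 + 0.06*p + 5.58) + 3.97*(2.01*p^2 + 7.34*p + 0.06)*(4.02*p^2 + 14.68*p + 0.12))/(0.67*p^3 + 3.67*p^2 + 0.06*p + 5.58)^3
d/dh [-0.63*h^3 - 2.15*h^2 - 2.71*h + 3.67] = -1.89*h^2 - 4.3*h - 2.71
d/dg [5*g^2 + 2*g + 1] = 10*g + 2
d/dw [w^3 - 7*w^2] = w*(3*w - 14)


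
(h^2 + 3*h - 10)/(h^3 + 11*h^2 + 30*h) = (h - 2)/(h*(h + 6))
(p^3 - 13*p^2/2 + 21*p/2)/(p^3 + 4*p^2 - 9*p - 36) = p*(2*p - 7)/(2*(p^2 + 7*p + 12))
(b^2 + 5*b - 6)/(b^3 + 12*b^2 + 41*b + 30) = (b - 1)/(b^2 + 6*b + 5)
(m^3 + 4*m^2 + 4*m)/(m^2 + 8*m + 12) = m*(m + 2)/(m + 6)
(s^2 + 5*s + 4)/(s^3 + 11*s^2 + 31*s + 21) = (s + 4)/(s^2 + 10*s + 21)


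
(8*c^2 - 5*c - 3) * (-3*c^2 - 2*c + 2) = -24*c^4 - c^3 + 35*c^2 - 4*c - 6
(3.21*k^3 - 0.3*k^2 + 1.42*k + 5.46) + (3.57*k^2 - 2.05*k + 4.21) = 3.21*k^3 + 3.27*k^2 - 0.63*k + 9.67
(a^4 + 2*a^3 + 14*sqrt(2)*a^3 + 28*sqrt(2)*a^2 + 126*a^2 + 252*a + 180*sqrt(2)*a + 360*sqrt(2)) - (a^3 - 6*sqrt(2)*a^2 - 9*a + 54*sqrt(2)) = a^4 + a^3 + 14*sqrt(2)*a^3 + 34*sqrt(2)*a^2 + 126*a^2 + 180*sqrt(2)*a + 261*a + 306*sqrt(2)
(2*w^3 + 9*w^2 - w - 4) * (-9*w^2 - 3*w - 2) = -18*w^5 - 87*w^4 - 22*w^3 + 21*w^2 + 14*w + 8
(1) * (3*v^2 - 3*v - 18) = 3*v^2 - 3*v - 18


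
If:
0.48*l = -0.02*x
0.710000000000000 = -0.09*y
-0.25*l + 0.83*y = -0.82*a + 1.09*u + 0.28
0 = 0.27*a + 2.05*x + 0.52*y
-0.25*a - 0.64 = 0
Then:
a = -2.56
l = -0.10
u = -8.17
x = 2.34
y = -7.89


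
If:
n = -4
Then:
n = -4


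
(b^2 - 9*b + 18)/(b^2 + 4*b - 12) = (b^2 - 9*b + 18)/(b^2 + 4*b - 12)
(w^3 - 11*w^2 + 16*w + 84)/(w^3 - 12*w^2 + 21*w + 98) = (w - 6)/(w - 7)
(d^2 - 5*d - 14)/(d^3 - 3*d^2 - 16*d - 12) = (d - 7)/(d^2 - 5*d - 6)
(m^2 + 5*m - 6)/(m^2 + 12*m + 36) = (m - 1)/(m + 6)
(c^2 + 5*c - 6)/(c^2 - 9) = (c^2 + 5*c - 6)/(c^2 - 9)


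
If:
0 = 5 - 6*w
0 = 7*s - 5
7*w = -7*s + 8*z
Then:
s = 5/7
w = 5/6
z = 65/48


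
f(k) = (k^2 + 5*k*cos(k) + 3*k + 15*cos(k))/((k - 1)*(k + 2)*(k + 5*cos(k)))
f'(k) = (-5*k*sin(k) + 2*k - 15*sin(k) + 5*cos(k) + 3)/((k - 1)*(k + 2)*(k + 5*cos(k))) + (5*sin(k) - 1)*(k^2 + 5*k*cos(k) + 3*k + 15*cos(k))/((k - 1)*(k + 2)*(k + 5*cos(k))^2) - (k^2 + 5*k*cos(k) + 3*k + 15*cos(k))/((k - 1)*(k + 2)^2*(k + 5*cos(k))) - (k^2 + 5*k*cos(k) + 3*k + 15*cos(k))/((k - 1)^2*(k + 2)*(k + 5*cos(k)))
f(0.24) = -1.90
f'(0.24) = -2.24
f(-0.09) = -1.40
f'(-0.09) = -1.03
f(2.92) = 0.63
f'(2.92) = -0.35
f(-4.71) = -0.11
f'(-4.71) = 0.00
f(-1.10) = -1.01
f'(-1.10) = 0.11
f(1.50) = 2.57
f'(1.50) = -5.31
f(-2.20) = 1.25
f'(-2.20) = 8.20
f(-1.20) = -1.02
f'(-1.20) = 0.25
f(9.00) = 0.14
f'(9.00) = -0.02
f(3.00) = 0.60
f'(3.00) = -0.32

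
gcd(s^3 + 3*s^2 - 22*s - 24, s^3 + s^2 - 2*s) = 1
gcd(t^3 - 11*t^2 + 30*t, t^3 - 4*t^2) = t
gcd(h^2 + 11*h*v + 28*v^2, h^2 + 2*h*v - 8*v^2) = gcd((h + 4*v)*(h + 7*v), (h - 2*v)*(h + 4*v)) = h + 4*v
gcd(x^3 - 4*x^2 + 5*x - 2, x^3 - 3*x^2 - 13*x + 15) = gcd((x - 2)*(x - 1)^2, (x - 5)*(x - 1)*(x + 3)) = x - 1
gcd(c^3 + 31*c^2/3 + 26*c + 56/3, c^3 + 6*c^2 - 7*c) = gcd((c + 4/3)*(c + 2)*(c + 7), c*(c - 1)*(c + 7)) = c + 7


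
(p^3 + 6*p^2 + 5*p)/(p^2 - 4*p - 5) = p*(p + 5)/(p - 5)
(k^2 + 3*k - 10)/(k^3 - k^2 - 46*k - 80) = (k - 2)/(k^2 - 6*k - 16)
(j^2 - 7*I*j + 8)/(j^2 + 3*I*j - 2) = (j - 8*I)/(j + 2*I)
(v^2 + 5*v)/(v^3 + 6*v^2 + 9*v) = (v + 5)/(v^2 + 6*v + 9)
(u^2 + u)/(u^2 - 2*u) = (u + 1)/(u - 2)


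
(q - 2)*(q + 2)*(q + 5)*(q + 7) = q^4 + 12*q^3 + 31*q^2 - 48*q - 140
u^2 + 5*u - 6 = (u - 1)*(u + 6)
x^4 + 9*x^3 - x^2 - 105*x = x*(x - 3)*(x + 5)*(x + 7)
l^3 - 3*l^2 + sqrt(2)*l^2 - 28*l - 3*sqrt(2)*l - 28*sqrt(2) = (l - 7)*(l + 4)*(l + sqrt(2))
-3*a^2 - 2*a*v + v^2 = (-3*a + v)*(a + v)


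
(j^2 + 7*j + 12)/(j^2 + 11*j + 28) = (j + 3)/(j + 7)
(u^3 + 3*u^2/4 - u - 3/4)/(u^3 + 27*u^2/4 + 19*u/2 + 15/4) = (u - 1)/(u + 5)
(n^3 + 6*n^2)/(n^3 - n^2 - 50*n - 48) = n^2/(n^2 - 7*n - 8)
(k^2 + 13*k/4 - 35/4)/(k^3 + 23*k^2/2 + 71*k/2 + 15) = (4*k - 7)/(2*(2*k^2 + 13*k + 6))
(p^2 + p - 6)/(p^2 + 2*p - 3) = (p - 2)/(p - 1)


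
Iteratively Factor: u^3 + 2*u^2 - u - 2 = (u + 1)*(u^2 + u - 2) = (u - 1)*(u + 1)*(u + 2)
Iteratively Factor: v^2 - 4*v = (v)*(v - 4)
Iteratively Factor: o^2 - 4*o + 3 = (o - 1)*(o - 3)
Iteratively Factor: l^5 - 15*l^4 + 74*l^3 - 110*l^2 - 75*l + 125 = (l + 1)*(l^4 - 16*l^3 + 90*l^2 - 200*l + 125) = (l - 5)*(l + 1)*(l^3 - 11*l^2 + 35*l - 25) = (l - 5)^2*(l + 1)*(l^2 - 6*l + 5) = (l - 5)^3*(l + 1)*(l - 1)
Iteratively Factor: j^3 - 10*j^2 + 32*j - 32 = (j - 2)*(j^2 - 8*j + 16) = (j - 4)*(j - 2)*(j - 4)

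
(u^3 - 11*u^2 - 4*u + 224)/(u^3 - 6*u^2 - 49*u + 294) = (u^2 - 4*u - 32)/(u^2 + u - 42)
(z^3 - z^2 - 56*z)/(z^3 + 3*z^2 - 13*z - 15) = z*(z^2 - z - 56)/(z^3 + 3*z^2 - 13*z - 15)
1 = 1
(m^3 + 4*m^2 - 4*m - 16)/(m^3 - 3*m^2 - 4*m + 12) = (m + 4)/(m - 3)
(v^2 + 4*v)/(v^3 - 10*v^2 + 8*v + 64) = v*(v + 4)/(v^3 - 10*v^2 + 8*v + 64)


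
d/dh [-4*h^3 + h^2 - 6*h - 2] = -12*h^2 + 2*h - 6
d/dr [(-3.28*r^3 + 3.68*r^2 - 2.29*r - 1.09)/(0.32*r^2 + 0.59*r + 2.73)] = (-1.0496*r^4 - 3.8704*r^3 - 23.9592*r^2 + 20.7904*r - 5.6086)/(0.1024*r^4 + 0.3776*r^3 + 2.0953*r^2 + 3.2214*r + 7.4529)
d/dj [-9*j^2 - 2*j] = -18*j - 2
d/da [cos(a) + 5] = -sin(a)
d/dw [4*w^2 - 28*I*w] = 8*w - 28*I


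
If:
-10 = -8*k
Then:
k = 5/4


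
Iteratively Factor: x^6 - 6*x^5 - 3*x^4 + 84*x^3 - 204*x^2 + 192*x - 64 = (x - 2)*(x^5 - 4*x^4 - 11*x^3 + 62*x^2 - 80*x + 32) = (x - 2)^2*(x^4 - 2*x^3 - 15*x^2 + 32*x - 16) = (x - 2)^2*(x - 1)*(x^3 - x^2 - 16*x + 16) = (x - 2)^2*(x - 1)*(x + 4)*(x^2 - 5*x + 4) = (x - 2)^2*(x - 1)^2*(x + 4)*(x - 4)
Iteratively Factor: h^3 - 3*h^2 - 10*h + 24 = (h - 4)*(h^2 + h - 6) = (h - 4)*(h - 2)*(h + 3)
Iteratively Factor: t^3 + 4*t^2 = (t)*(t^2 + 4*t) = t^2*(t + 4)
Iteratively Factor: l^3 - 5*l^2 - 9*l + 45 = (l - 5)*(l^2 - 9) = (l - 5)*(l - 3)*(l + 3)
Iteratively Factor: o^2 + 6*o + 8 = (o + 2)*(o + 4)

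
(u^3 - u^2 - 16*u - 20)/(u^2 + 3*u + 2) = (u^2 - 3*u - 10)/(u + 1)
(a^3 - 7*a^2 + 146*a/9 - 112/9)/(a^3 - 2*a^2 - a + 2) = (a^2 - 5*a + 56/9)/(a^2 - 1)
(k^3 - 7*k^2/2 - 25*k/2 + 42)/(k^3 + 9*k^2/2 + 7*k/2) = (k^2 - 7*k + 12)/(k*(k + 1))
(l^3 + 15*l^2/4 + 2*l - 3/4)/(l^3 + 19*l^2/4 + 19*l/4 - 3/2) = (l + 1)/(l + 2)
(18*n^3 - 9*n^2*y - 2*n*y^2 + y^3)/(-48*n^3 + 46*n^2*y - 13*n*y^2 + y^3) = (3*n + y)/(-8*n + y)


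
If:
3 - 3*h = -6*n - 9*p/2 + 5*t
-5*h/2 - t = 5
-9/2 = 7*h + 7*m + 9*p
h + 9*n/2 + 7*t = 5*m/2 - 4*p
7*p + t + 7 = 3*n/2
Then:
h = -21347/7668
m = 69401/19170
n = 69481/115020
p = -44111/38340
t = 30055/15336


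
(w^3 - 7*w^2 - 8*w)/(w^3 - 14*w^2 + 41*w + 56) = w/(w - 7)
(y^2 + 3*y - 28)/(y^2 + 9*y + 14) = (y - 4)/(y + 2)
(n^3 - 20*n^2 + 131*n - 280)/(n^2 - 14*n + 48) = (n^2 - 12*n + 35)/(n - 6)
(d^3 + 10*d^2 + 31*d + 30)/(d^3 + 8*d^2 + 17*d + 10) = (d + 3)/(d + 1)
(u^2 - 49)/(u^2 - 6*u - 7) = (u + 7)/(u + 1)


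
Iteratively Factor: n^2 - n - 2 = (n - 2)*(n + 1)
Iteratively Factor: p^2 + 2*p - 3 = (p - 1)*(p + 3)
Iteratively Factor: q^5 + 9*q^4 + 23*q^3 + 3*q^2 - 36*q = (q + 3)*(q^4 + 6*q^3 + 5*q^2 - 12*q) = (q + 3)^2*(q^3 + 3*q^2 - 4*q) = q*(q + 3)^2*(q^2 + 3*q - 4) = q*(q - 1)*(q + 3)^2*(q + 4)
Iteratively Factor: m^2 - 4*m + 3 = (m - 1)*(m - 3)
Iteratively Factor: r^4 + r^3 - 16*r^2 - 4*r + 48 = (r - 3)*(r^3 + 4*r^2 - 4*r - 16) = (r - 3)*(r + 2)*(r^2 + 2*r - 8) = (r - 3)*(r - 2)*(r + 2)*(r + 4)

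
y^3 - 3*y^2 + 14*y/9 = y*(y - 7/3)*(y - 2/3)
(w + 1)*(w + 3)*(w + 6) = w^3 + 10*w^2 + 27*w + 18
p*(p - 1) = p^2 - p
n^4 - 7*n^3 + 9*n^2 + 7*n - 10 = (n - 5)*(n - 2)*(n - 1)*(n + 1)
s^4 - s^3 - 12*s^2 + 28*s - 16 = (s - 2)^2*(s - 1)*(s + 4)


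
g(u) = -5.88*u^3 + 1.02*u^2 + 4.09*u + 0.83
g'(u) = -17.64*u^2 + 2.04*u + 4.09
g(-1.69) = 25.21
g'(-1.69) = -49.74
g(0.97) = 0.39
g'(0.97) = -10.53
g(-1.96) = 41.01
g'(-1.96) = -67.67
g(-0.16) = 0.23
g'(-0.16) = 3.31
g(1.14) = -1.89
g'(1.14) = -16.51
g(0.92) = 0.88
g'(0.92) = -8.96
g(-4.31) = 472.92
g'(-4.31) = -332.38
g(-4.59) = 572.16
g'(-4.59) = -376.91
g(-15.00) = 20013.98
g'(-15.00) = -3995.51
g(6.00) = -1207.99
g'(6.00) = -618.71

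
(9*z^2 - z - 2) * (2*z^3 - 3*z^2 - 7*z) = 18*z^5 - 29*z^4 - 64*z^3 + 13*z^2 + 14*z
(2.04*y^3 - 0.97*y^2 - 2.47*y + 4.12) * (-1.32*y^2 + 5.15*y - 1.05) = -2.6928*y^5 + 11.7864*y^4 - 3.8771*y^3 - 17.1404*y^2 + 23.8115*y - 4.326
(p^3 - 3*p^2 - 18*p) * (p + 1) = p^4 - 2*p^3 - 21*p^2 - 18*p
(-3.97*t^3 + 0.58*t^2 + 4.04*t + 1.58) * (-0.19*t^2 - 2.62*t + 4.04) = 0.7543*t^5 + 10.2912*t^4 - 18.326*t^3 - 8.5418*t^2 + 12.182*t + 6.3832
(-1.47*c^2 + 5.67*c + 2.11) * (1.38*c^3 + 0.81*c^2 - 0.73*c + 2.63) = -2.0286*c^5 + 6.6339*c^4 + 8.5776*c^3 - 6.2961*c^2 + 13.3718*c + 5.5493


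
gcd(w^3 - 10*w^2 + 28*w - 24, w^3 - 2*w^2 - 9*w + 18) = w - 2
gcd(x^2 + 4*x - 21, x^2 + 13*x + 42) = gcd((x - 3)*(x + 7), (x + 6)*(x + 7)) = x + 7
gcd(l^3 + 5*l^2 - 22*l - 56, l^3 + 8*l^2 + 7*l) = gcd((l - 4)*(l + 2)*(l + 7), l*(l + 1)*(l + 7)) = l + 7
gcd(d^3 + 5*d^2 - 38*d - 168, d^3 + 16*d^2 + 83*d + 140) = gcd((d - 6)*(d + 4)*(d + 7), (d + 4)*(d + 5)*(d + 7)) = d^2 + 11*d + 28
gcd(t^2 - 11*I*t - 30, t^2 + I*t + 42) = t - 6*I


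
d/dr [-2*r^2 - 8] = -4*r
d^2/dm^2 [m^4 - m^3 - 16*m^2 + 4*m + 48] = 12*m^2 - 6*m - 32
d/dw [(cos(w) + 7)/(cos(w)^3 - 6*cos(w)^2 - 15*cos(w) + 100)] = (25*cos(w) + cos(2*w) + 42)*sin(w)/((cos(w) - 5)^3*(cos(w) + 4)^2)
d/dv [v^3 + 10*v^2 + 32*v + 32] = 3*v^2 + 20*v + 32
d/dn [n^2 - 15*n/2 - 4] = 2*n - 15/2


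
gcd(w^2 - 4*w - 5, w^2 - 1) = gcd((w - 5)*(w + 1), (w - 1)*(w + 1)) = w + 1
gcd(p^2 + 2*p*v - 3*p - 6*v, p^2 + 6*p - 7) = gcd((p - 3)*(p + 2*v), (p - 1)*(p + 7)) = 1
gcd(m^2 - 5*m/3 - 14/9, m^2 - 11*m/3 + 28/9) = m - 7/3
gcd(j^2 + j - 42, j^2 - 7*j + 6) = j - 6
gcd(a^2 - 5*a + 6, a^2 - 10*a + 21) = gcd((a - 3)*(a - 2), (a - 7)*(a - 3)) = a - 3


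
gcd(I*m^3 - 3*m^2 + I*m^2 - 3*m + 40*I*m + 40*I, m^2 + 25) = m - 5*I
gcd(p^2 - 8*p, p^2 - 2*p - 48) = p - 8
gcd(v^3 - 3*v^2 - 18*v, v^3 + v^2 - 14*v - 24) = v + 3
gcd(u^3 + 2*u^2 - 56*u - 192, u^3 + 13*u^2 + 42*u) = u + 6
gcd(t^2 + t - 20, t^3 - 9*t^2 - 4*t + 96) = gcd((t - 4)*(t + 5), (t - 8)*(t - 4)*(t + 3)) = t - 4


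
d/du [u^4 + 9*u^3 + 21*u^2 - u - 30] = 4*u^3 + 27*u^2 + 42*u - 1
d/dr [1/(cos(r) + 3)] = sin(r)/(cos(r) + 3)^2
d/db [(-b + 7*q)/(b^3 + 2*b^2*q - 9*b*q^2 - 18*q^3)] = (-b^3 - 2*b^2*q + 9*b*q^2 + 18*q^3 + (b - 7*q)*(3*b^2 + 4*b*q - 9*q^2))/(b^3 + 2*b^2*q - 9*b*q^2 - 18*q^3)^2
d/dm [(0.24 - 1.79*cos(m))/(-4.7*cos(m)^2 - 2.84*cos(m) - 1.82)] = (8.413*cos(m)^2 - 2.256*cos(m) - 3.9394)*sin(m)/(22.09*cos(m)^4 + 26.696*cos(m)^3 + 25.1736*cos(m)^2 + 10.3376*cos(m) + 3.3124)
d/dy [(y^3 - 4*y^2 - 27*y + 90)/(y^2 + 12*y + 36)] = (y^3 + 18*y^2 - 21*y - 342)/(y^3 + 18*y^2 + 108*y + 216)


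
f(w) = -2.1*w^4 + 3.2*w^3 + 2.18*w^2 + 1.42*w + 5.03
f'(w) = -8.4*w^3 + 9.6*w^2 + 4.36*w + 1.42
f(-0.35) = 4.63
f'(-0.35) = 1.43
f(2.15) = 5.09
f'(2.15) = -28.31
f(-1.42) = -10.29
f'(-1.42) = 38.64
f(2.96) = -49.88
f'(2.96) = -119.41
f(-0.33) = 4.66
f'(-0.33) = 1.33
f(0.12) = 5.24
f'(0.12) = 2.07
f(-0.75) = 3.18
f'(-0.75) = 7.09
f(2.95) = -48.70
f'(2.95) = -117.82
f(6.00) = -1938.37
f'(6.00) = -1441.22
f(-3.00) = -236.11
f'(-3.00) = 301.54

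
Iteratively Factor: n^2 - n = (n)*(n - 1)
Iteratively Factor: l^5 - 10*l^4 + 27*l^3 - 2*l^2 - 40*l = (l - 2)*(l^4 - 8*l^3 + 11*l^2 + 20*l) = (l - 2)*(l + 1)*(l^3 - 9*l^2 + 20*l) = (l - 5)*(l - 2)*(l + 1)*(l^2 - 4*l) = l*(l - 5)*(l - 2)*(l + 1)*(l - 4)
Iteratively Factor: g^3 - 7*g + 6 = (g - 2)*(g^2 + 2*g - 3) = (g - 2)*(g + 3)*(g - 1)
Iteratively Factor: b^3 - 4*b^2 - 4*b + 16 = (b - 4)*(b^2 - 4) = (b - 4)*(b + 2)*(b - 2)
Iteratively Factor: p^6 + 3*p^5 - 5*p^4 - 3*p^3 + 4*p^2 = (p)*(p^5 + 3*p^4 - 5*p^3 - 3*p^2 + 4*p) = p*(p + 4)*(p^4 - p^3 - p^2 + p) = p*(p - 1)*(p + 4)*(p^3 - p) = p*(p - 1)^2*(p + 4)*(p^2 + p) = p*(p - 1)^2*(p + 1)*(p + 4)*(p)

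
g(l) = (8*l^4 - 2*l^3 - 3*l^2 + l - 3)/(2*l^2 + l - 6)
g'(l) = (-4*l - 1)*(8*l^4 - 2*l^3 - 3*l^2 + l - 3)/(2*l^2 + l - 6)^2 + (32*l^3 - 6*l^2 - 6*l + 1)/(2*l^2 + l - 6) = (32*l^5 + 20*l^4 - 196*l^3 + 31*l^2 + 48*l - 3)/(4*l^4 + 4*l^3 - 23*l^2 - 12*l + 36)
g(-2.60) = 76.19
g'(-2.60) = 26.38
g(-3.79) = 90.27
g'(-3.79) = -27.79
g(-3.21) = 77.07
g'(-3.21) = -16.45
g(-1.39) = -7.10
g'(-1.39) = 34.20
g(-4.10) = 99.53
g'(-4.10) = -31.80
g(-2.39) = 87.60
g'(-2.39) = 96.92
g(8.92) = 302.34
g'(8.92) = 68.45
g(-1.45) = -9.46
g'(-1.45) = 44.96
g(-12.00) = 625.54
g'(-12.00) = -98.84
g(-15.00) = 958.17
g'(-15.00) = -122.91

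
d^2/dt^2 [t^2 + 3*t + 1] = 2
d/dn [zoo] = 0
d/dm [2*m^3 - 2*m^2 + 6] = 2*m*(3*m - 2)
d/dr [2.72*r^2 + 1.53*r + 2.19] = 5.44*r + 1.53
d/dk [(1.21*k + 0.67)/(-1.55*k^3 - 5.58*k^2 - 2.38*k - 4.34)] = (3.751*k^3 + 9.8673*k^2 + 7.4772*k - 3.6568)/(2.4025*k^6 + 17.298*k^5 + 38.5144*k^4 + 40.0148*k^3 + 54.0988*k^2 + 20.6584*k + 18.8356)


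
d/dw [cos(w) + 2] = -sin(w)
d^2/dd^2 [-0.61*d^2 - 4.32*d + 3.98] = -1.22000000000000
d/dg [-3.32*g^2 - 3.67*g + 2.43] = -6.64*g - 3.67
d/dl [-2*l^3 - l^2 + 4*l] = -6*l^2 - 2*l + 4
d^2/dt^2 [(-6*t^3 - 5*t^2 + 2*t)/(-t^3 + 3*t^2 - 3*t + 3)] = 2*(23*t^6 - 60*t^5 + 81*t^4 + 138*t^3 - 333*t^2 + 216*t + 27)/(t^9 - 9*t^8 + 36*t^7 - 90*t^6 + 162*t^5 - 216*t^4 + 216*t^3 - 162*t^2 + 81*t - 27)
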